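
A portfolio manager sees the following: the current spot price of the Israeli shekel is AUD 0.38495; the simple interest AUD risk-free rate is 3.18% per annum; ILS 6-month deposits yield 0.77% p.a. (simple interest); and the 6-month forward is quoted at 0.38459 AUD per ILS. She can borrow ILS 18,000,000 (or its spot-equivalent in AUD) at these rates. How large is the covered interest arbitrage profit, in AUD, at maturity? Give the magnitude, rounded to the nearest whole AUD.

T = 6/12 years.
Invest the ILS and cover forward: 18,000,000 × 1.003850 × 0.38459 = AUD 6,949,272.09.
Convert at spot and invest in AUD: 18,000,000 × 0.38495 × 1.015900 = AUD 7,039,272.69.
The quoted forward undervalues ILS, so borrow ILS, convert to AUD at spot, deposit the AUD at 3.18%, and buy ILS forward at 0.38459 to cover the loan.
The gap between the two covered legs is AUD 90,001.

AUD 90,001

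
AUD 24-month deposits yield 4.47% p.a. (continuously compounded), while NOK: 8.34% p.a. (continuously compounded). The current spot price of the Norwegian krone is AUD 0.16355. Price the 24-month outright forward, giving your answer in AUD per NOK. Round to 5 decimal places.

0.15137

T = 2 years.
Growth of 1 AUD over T: e^(0.0447×2) = 1.093518.
NOK accumulates by e^(0.0834×2) = 1.1815179.
CIP: F = S · (grow AUD)/(grow NOK) = 0.16355 × 1.093518/1.1815179 = 0.1513687 AUD per NOK.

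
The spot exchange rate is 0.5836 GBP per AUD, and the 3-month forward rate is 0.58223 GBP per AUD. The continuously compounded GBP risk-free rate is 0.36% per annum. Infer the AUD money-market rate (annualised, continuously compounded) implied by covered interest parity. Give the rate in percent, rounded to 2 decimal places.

1.30%

T = 3/12 years.
CIP gives F = S · g_GBP/g_AUD, so g_GBP/g_AUD = 0.58223/0.5836 = 0.9976525.
The GBP side grows by e^(0.0036×3/12) = 1.0009004.
Hence g_AUD = 1.0032555.
Take logs: ln 1.0032555 / (3/12) = 0.013001, so 1.30%.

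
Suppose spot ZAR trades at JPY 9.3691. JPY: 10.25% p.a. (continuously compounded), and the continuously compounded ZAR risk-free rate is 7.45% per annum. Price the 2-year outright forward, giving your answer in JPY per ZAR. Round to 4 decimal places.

9.9087

T = 2 years.
JPY growth factor: e^(0.1025×2) = 1.2275251.
ZAR growth factor: e^(0.0745×2) = 1.160673.
CIP: F = S · (grow JPY)/(grow ZAR) = 9.3691 × 1.2275251/1.160673 = 9.908739 JPY per ZAR.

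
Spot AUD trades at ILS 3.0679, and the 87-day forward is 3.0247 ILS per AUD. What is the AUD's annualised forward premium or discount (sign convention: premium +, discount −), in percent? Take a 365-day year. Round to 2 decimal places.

-5.91%

T = 87/365 years.
Period premium: (3.0247 − 3.0679)/3.0679 = -0.0140813.
Annualise by dividing by T: -0.0140813 / (87/365) = -0.059077 → -5.91%.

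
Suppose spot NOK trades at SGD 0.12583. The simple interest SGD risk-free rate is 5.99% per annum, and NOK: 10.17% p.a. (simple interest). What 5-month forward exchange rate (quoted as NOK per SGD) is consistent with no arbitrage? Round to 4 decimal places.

8.0823

T = 5/12 years.
Growth of 1 SGD over T: 1 + 0.0599×5/12 = 1.0249583.
Growth of 1 NOK over T: 1 + 0.1017×5/12 = 1.042375.
CIP: F = S · (grow SGD)/(grow NOK) = 0.12583 × 1.0249583/1.042375 = 0.1237275 SGD per NOK.
Quoted the other way: 1/0.1237275 = 8.0823 NOK per SGD.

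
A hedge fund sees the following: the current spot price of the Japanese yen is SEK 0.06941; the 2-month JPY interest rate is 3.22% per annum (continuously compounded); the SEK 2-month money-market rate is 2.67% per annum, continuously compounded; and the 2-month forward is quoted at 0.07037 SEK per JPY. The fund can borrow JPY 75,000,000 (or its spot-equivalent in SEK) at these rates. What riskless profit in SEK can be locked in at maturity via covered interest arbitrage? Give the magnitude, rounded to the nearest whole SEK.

SEK 77,183

T = 2/12 years.
Keep in JPY, deliver into the forward: 75,000,000·1.005381093·0.07037 = SEK 5,306,150.06.
Swap to SEK now, deposit: 75,000,000·0.06941·1.004459916 = SEK 5,228,967.21.
The quoted forward overvalues JPY, so borrow SEK, buy JPY at spot, deposit the JPY at 3.22%, and sell the proceeds forward at 0.07037.
The gap between the two covered legs is SEK 77,183.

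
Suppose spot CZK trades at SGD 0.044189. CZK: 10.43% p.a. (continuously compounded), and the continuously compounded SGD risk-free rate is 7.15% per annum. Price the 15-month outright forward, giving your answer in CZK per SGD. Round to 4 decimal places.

T = 15/12 years.
SGD growth factor: e^(0.0715×15/12) = 1.09349064.
CZK accumulates by e^(0.1043×15/12) = 1.13925552.
So F = 0.044189 × 1.09349064 / 1.13925552 = 0.042413890 (SGD/CZK).
Quoted the other way: 1/0.042413890 = 23.5772 CZK per SGD.

23.5772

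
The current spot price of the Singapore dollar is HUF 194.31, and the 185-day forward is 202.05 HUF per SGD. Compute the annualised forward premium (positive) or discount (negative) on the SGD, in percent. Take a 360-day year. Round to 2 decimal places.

+7.75%

T = 185/360 years.
(F − S)/S = (202.05 − 194.31)/194.31 = 0.0398333.
Per annum: 0.0398333 / (185/360) = 0.077513 = 7.75%.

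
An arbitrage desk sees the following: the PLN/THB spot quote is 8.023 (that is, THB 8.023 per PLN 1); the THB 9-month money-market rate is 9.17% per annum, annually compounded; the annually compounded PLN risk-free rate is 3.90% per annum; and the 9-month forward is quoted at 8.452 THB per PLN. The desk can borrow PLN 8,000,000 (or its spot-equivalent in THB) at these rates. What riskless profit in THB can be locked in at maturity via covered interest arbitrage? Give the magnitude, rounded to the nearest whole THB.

THB 1,034,784

T = 9/12 years.
Keep in PLN, deliver into the forward: 8,000,000·1.0291096738·8.452 = THB 69,584,279.70.
Swap to THB now, deposit: 8,000,000·8.023·1.0680153208 = THB 68,549,495.35.
The quoted forward overvalues PLN, so borrow THB, buy PLN at spot, deposit the PLN at 3.90%, and sell the proceeds forward at 8.452.
Profit = 69,584,279.70 − 68,549,495.35 = THB 1,034,784.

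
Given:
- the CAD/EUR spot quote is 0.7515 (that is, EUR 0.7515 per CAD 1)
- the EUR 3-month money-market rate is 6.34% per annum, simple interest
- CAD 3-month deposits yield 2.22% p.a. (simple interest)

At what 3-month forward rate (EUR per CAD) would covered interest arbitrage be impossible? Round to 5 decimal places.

T = 3/12 years.
EUR growth factor: 1 + 0.0634×3/12 = 1.015850.
CAD accumulates by 1 + 0.0222×3/12 = 1.005550.
CIP: F = S · (grow EUR)/(grow CAD) = 0.7515 × 1.015850/1.005550 = 0.7591977 EUR per CAD.

0.75920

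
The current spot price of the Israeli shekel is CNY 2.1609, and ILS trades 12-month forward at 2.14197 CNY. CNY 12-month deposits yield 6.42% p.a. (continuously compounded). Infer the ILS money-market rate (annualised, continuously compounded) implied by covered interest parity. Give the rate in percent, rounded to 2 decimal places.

7.30%

T = 1 year.
F/S = 2.14197/2.1609 = 0.9912398 = (growth of CNY) / (growth of ILS).
CNY growth factor: e^(0.0642×1) = 1.0663056.
Hence g_ILS = 1.0757292.
Take logs: ln 1.0757292 / 1 = 0.072999, so 7.30%.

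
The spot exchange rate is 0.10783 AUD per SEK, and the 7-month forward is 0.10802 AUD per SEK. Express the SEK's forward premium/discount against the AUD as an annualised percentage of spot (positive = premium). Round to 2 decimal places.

+0.30%

T = 7/12 years.
(F − S)/S = (0.10802 − 0.10783)/0.10783 = 0.0017620.
Per annum: 0.0017620 / (7/12) = 0.003021 = 0.30%.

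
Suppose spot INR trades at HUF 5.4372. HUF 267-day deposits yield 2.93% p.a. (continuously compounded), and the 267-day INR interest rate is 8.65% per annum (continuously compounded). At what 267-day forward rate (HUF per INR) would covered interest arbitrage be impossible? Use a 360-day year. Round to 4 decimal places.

5.2114

T = 267/360 years.
HUF growth factor: e^(0.0293×267/360) = 1.0219687.
Growth of 1 INR over T: e^(0.0865×267/360) = 1.0662568.
Forward (HUF per INR) = 5.4372 × 1.0219687 / 1.0662568 = 5.211360.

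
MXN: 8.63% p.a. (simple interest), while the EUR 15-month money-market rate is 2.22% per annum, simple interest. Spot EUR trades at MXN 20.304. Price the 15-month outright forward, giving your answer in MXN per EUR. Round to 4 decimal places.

T = 15/12 years.
MXN growth factor: 1 + 0.0863×15/12 = 1.107875.
EUR accumulates by 1 + 0.0222×15/12 = 1.027750.
Forward (MXN per EUR) = 20.304 × 1.107875 / 1.027750 = 21.886932.

21.8869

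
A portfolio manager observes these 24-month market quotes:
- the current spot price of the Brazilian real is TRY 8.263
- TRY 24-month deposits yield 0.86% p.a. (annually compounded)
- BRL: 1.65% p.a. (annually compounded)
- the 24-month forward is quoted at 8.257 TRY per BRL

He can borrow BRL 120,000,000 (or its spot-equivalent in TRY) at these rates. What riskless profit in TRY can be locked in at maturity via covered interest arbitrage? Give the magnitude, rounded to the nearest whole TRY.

T = 2 years.
Keep in BRL, deliver into the forward: 120,000,000·1.03327225·8.257 = TRY 1,023,807,476.19.
Swap to TRY now, deposit: 120,000,000·8.263·1.01727396 = TRY 1,008,688,167.78.
The quoted forward overvalues BRL, so borrow TRY, buy BRL at spot, deposit the BRL at 1.65%, and sell the proceeds forward at 8.257.
Profit = 1,023,807,476.19 − 1,008,688,167.78 = TRY 15,119,308.

TRY 15,119,308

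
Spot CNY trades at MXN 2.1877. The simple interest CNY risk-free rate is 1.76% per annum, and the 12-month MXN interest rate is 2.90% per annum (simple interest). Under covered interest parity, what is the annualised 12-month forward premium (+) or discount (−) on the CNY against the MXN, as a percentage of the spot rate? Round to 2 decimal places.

T = 1 year.
F = S · g_MXN/g_CNY = 2.1877 × 1.029000/1.017600 = 2.2122084.
(F − S)/S ÷ T = (2.2122084 − 2.1877)/2.1877/1 = 0.011203 → 1.12%.

+1.12%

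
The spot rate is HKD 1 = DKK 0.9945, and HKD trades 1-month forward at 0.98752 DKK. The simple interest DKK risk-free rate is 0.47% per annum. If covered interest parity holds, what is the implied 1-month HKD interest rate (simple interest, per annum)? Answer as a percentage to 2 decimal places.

8.96%

T = 1/12 years.
F/S = 0.98752/0.9945 = 0.9929814 = (growth of DKK) / (growth of HKD).
The DKK side grows by 1 + 0.0047×1/12 = 1.0003917.
That pins the HKD growth at 1.0074627.
r = (1.0074627 − 1)/(1/12) = 0.089552 → 8.96%.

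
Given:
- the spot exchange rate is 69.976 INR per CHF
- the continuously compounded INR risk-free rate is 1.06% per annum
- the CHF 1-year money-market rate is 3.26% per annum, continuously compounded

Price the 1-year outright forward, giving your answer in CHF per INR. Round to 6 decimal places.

T = 1 year.
INR growth factor: e^(0.0106×1) = 1.0106564.
CHF growth factor: e^(0.0326×1) = 1.0331372.
CIP: F = S · (grow INR)/(grow CHF) = 69.976 × 1.0106564/1.0331372 = 68.45334 INR per CHF.
Quoted the other way: 1/68.45334 = 0.014608 CHF per INR.

0.014608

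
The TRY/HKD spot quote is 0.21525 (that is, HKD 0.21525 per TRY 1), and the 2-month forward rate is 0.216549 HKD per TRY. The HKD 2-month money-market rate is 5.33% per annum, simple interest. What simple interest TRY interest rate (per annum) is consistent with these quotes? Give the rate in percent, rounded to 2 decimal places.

T = 2/12 years.
CIP gives F = S · g_HKD/g_TRY, so g_HKD/g_TRY = 0.216549/0.21525 = 1.0060348.
HKD growth factor: 1 + 0.0533×2/12 = 1.0088833.
So the TRY growth factor = 1.0028314.
(1.0028314 − 1)/T = 0.016988, i.e. 1.70%.

1.70%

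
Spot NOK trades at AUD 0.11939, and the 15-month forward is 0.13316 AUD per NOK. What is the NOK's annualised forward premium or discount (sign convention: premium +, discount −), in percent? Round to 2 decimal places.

+9.23%

T = 15/12 years.
NOK trades forward at +11.53363% vs spot over the period.
Annualise by dividing by T: 0.1153363 / (15/12) = 0.092269 → 9.23%.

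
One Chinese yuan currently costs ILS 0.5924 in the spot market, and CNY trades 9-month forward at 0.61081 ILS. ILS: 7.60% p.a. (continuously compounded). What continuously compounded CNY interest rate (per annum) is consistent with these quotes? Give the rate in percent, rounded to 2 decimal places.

T = 9/12 years.
CIP gives F = S · g_ILS/g_CNY, so g_ILS/g_CNY = 0.61081/0.5924 = 1.0310770.
The ILS side grows by e^(0.0760×9/12) = 1.0586558.
Hence g_CNY = 1.0267476.
Take logs: ln 1.0267476 / (9/12) = 0.035195, so 3.52%.

3.52%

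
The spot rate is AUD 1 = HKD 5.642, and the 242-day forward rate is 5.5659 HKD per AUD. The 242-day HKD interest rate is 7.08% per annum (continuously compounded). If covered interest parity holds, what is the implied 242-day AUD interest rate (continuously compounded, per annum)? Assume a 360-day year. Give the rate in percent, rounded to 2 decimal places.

T = 242/360 years.
F/S = 5.5659/5.642 = 0.9865119 = (growth of HKD) / (growth of AUD).
The HKD side grows by e^(0.0708×242/360) = 1.0487441.
That pins the AUD growth at 1.0630831.
r = ln(1.0630831)/(242/360) = 0.091002 → 9.10%.

9.10%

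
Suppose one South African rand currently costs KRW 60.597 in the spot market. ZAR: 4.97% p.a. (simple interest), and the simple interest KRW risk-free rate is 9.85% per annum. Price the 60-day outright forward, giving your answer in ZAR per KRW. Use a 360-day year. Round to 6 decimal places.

T = 60/360 years.
KRW accumulates by 1 + 0.0985×60/360 = 1.0164167.
Growth of 1 ZAR over T: 1 + 0.0497×60/360 = 1.0082833.
Forward (KRW per ZAR) = 60.597 × 1.0164167 / 1.0082833 = 61.08581.
Invert for ZAR per KRW: 1 / 61.08581 = 0.016370.

0.016370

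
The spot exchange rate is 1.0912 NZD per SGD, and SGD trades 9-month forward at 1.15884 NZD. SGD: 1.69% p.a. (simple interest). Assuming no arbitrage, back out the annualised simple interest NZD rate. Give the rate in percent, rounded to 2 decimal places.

T = 9/12 years.
F/S = 1.15884/1.0912 = 1.0619868 = (growth of NZD) / (growth of SGD).
SGD growth factor: 1 + 0.0169×9/12 = 1.012675.
Hence g_NZD = 1.0754475.
(1.0754475 − 1)/T = 0.100597, i.e. 10.06%.

10.06%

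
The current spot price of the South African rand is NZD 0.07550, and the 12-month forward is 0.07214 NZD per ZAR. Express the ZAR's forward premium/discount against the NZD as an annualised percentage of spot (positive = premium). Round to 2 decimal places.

T = 1 year.
ZAR trades forward at -4.45033% vs spot over the period.
Per annum: -0.0445033 / 1 = -0.044503 = -4.45%.

-4.45%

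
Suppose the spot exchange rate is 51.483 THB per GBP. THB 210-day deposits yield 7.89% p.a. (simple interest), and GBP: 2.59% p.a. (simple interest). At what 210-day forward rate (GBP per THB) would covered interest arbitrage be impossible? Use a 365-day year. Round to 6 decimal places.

T = 210/365 years.
Growth of 1 THB over T: 1 + 0.0789×210/365 = 1.0453945.
Growth of 1 GBP over T: 1 + 0.0259×210/365 = 1.0149014.
CIP: F = S · (grow THB)/(grow GBP) = 51.483 × 1.0453945/1.0149014 = 53.02983 THB per GBP.
Invert for GBP per THB: 1 / 53.02983 = 0.018857.

0.018857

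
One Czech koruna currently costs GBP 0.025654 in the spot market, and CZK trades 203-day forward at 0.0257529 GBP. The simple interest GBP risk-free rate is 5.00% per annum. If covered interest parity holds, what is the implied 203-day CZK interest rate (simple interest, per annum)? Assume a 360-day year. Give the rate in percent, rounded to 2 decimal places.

T = 203/360 years.
F/S = 0.0257529/0.025654 = 1.0038551 = (growth of GBP) / (growth of CZK).
GBP growth factor: 1 + 0.0500×203/360 = 1.0281944.
Hence g_CZK = 1.0242458.
r = (1.0242458 − 1)/(203/360) = 0.042997 → 4.30%.

4.30%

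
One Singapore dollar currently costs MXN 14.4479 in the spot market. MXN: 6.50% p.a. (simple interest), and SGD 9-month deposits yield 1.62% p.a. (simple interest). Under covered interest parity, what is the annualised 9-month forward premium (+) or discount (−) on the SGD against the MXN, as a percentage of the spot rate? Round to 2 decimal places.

T = 9/12 years.
No-arbitrage forward: 14.4479 × 1.048750 / 1.012150 = 14.9703454 MXN/SGD.
Annualised premium = (F − S)/S × (1/T) = (14.9703454 − 14.4479)/14.4479 ÷ (9/12) = 4.82%.

+4.82%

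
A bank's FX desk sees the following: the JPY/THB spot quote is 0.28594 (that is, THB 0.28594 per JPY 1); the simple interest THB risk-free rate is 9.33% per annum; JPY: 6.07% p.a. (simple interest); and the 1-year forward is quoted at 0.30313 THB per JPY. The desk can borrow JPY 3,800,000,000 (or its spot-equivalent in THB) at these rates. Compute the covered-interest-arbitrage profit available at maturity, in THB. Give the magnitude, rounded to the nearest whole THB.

T = 1 year.
Invest the JPY and cover forward: 3,800,000,000 × 1.060700 × 0.30313 = THB 1,221,813,965.80.
Convert at spot and invest in THB: 3,800,000,000 × 0.28594 × 1.093300 = THB 1,187,949,167.60.
The quoted forward overvalues JPY, so borrow THB, buy JPY at spot, deposit the JPY at 6.07%, and sell the proceeds forward at 0.30313.
Arbitrage profit = |1,221,813,965.80 − 1,187,949,167.60| = THB 33,864,798.

THB 33,864,798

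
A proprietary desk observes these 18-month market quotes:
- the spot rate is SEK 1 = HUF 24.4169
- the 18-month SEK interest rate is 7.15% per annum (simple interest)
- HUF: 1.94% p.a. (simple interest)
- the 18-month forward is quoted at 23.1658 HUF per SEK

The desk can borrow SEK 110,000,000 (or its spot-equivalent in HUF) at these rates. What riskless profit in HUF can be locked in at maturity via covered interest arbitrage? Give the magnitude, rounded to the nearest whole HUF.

HUF 57,519,029

T = 18/12 years.
Route A — deposit SEK, sell forward: 110,000,000 × 1.107250 × 23.1658 = HUF 2,821,536,525.50.
Route B — convert at spot, deposit HUF: 110,000,000 × 24.4169 × 1.029100 = HUF 2,764,017,496.90.
The quoted forward overvalues SEK, so borrow HUF, buy SEK at spot, deposit the SEK at 7.15%, and sell the proceeds forward at 23.1658.
Profit = 2,821,536,525.50 − 2,764,017,496.90 = HUF 57,519,029.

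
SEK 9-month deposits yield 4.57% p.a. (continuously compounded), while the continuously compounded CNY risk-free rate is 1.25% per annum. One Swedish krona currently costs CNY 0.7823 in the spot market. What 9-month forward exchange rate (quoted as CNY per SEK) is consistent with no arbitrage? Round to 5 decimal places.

T = 9/12 years.
CNY accumulates by e^(0.0125×9/12) = 1.0094191.
SEK accumulates by e^(0.0457×9/12) = 1.0348692.
So F = 0.7823 × 1.0094191 / 1.0348692 = 0.7630612 (CNY/SEK).

0.76306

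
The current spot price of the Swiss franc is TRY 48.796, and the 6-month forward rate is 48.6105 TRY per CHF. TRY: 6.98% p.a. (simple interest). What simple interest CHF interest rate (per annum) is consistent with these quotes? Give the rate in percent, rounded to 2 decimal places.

7.77%

T = 6/12 years.
F/S = 48.6105/48.796 = 0.9961985 = (growth of TRY) / (growth of CHF).
TRY growth factor: 1 + 0.0698×6/12 = 1.034900.
So the CHF growth factor = 1.0388492.
(1.0388492 − 1)/T = 0.077698, i.e. 7.77%.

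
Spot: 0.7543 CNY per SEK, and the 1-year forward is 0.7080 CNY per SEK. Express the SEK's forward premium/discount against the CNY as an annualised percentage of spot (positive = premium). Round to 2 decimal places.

-6.14%

T = 1 year.
Period premium: (0.7080 − 0.7543)/0.7543 = -0.0613814.
Annualise by dividing by T: -0.0613814 / 1 = -0.061381 → -6.14%.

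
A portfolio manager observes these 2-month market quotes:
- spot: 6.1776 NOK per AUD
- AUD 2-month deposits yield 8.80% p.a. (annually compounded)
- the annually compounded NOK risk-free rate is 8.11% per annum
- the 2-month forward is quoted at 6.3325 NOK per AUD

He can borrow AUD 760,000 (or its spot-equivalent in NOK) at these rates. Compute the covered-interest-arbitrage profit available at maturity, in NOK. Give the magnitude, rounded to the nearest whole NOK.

T = 2/12 years.
Invest the AUD and cover forward: 760,000 × 1.01415612 × 6.3325 = NOK 4,880,829.16.
Convert at spot and invest in NOK: 760,000 × 6.1776 × 1.013081329 = NOK 4,756,392.53.
The quoted forward overvalues AUD, so borrow NOK, buy AUD at spot, deposit the AUD at 8.80%, and sell the proceeds forward at 6.3325.
Profit = 4,880,829.16 − 4,756,392.53 = NOK 124,437.

NOK 124,437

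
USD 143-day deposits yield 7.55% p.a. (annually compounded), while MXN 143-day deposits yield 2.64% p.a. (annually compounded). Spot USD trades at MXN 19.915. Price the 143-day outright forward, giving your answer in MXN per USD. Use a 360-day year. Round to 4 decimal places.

T = 143/360 years.
MXN accumulates by (1 + 0.0264)^(143/360) = 1.01040438.
USD growth factor: (1 + 0.0755)^(143/360) = 1.0293341.
CIP: F = S · (grow MXN)/(grow USD) = 19.915 × 1.01040438/1.0293341 = 19.548758 MXN per USD.

19.5488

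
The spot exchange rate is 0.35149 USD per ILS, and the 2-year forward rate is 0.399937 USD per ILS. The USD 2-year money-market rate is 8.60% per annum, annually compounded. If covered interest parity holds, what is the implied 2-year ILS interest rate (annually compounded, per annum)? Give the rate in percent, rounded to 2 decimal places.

1.81%

T = 2 years.
CIP gives F = S · g_USD/g_ILS, so g_USD/g_ILS = 0.399937/0.35149 = 1.1378332.
USD growth factor: (1 + 0.0860)^2 = 1.179396.
Hence g_ILS = 1.036528.
r = 1.036528^(1/2) − 1 = 0.018100 → 1.81%.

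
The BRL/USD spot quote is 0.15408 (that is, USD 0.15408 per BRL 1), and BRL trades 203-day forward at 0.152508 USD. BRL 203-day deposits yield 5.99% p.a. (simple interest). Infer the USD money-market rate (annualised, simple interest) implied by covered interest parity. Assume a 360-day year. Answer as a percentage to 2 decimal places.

4.12%

T = 203/360 years.
By CIP, F/S equals the USD-to-BRL growth ratio: 0.152508/0.15408 = 0.9897975.
BRL growth factor: 1 + 0.0599×203/360 = 1.0337769.
That pins the USD growth at 1.0232298.
(1.0232298 − 1)/T = 0.041196, i.e. 4.12%.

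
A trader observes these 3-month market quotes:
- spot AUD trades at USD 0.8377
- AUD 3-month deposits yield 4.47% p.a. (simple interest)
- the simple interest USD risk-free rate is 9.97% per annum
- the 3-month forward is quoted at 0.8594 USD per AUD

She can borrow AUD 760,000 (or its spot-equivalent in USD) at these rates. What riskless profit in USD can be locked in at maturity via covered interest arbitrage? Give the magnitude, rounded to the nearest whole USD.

USD 7,922

T = 3/12 years.
Invest the AUD and cover forward: 760,000 × 1.011175 × 0.8594 = USD 660,442.88.
Convert at spot and invest in USD: 760,000 × 0.8377 × 1.024925 = USD 652,520.55.
The quoted forward overvalues AUD, so borrow USD, buy AUD at spot, deposit the AUD at 4.47%, and sell the proceeds forward at 0.8594.
Profit = 660,442.88 − 652,520.55 = USD 7,922.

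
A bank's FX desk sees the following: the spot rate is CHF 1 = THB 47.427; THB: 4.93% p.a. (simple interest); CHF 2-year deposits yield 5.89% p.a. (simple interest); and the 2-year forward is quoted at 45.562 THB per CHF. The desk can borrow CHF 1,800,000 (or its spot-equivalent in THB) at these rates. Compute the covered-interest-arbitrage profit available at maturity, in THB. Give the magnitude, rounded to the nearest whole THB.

THB 2,113,377

T = 2 years.
Keep in CHF, deliver into the forward: 1,800,000·1.117800·45.562 = THB 91,672,566.48.
Swap to THB now, deposit: 1,800,000·47.427·1.098600 = THB 93,785,943.96.
The quoted forward undervalues CHF, so borrow CHF, convert to THB at spot, deposit the THB at 4.93%, and buy CHF forward at 45.562 to cover the loan.
Profit = 93,785,943.96 − 91,672,566.48 = THB 2,113,377.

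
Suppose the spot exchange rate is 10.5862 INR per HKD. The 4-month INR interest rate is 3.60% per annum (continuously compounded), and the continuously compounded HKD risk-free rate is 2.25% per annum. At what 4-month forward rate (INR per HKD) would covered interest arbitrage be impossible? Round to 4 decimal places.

T = 4/12 years.
Growth of 1 INR over T: e^(0.0360×4/12) = 1.01207229.
HKD accumulates by e^(0.0225×4/12) = 1.0075282.
CIP: F = S · (grow INR)/(grow HKD) = 10.5862 × 1.01207229/1.0075282 = 10.633945 INR per HKD.

10.6339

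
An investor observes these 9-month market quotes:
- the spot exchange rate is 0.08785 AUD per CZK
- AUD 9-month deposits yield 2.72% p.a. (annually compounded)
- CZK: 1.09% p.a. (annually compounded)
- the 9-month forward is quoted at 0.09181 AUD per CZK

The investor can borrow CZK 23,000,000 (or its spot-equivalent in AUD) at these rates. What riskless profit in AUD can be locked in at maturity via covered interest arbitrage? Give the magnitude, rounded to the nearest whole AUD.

AUD 67,239

T = 9/12 years.
Keep in CZK, deliver into the forward: 23,000,000·1.008163912·0.09181 = AUD 2,128,869.16.
Swap to AUD now, deposit: 23,000,000·0.08785·1.020331414 = AUD 2,061,630.64.
The quoted forward overvalues CZK, so borrow AUD, buy CZK at spot, deposit the CZK at 1.09%, and sell the proceeds forward at 0.09181.
Profit = 2,128,869.16 − 2,061,630.64 = AUD 67,239.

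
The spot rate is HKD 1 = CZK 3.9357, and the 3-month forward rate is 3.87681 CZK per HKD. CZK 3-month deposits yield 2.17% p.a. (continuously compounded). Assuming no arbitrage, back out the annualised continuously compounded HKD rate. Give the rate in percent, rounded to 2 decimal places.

8.20%

T = 3/12 years.
By CIP, F/S equals the CZK-to-HKD growth ratio: 3.87681/3.9357 = 0.9850370.
CZK growth factor: e^(0.0217×3/12) = 1.0054397.
Hence g_HKD = 1.0207126.
Take logs: ln 1.0207126 / (3/12) = 0.082004, so 8.20%.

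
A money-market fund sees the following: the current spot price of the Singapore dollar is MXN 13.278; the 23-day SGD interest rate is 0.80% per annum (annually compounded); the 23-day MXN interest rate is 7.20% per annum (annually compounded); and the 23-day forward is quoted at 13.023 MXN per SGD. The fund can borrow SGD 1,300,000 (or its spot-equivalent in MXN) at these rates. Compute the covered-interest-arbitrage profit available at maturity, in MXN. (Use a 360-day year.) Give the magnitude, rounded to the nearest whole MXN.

MXN 399,724

T = 23/360 years.
Route A — deposit SGD, sell forward: 1,300,000 × 1.0005092071 × 13.023 = MXN 16,938,520.83.
Route B — convert at spot, deposit MXN: 1,300,000 × 13.278 × 1.0044518229 = MXN 17,338,244.70.
The quoted forward undervalues SGD, so borrow SGD, convert to MXN at spot, deposit the MXN at 7.20%, and buy SGD forward at 13.023 to cover the loan.
Arbitrage profit = |16,938,520.83 − 17,338,244.70| = MXN 399,724.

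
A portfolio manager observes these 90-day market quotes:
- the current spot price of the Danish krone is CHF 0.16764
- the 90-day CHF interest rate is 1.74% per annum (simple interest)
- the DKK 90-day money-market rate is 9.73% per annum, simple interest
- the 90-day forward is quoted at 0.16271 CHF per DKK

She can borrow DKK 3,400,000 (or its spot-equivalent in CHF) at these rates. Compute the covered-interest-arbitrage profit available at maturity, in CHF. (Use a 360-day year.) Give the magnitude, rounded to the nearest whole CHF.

T = 90/360 years.
Route A — deposit DKK, sell forward: 3,400,000 × 1.024325 × 0.16271 = CHF 566,670.93.
Route B — convert at spot, deposit CHF: 3,400,000 × 0.16764 × 1.004350 = CHF 572,455.40.
The quoted forward undervalues DKK, so borrow DKK, convert to CHF at spot, deposit the CHF at 1.74%, and buy DKK forward at 0.16271 to cover the loan.
Arbitrage profit = |566,670.93 − 572,455.40| = CHF 5,784.

CHF 5,784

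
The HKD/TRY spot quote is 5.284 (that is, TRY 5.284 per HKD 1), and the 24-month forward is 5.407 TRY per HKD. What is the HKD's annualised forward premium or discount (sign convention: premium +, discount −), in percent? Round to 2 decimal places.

+1.16%

T = 2 years.
Period premium: (5.407 − 5.284)/5.284 = 0.0232778.
Per annum: 0.0232778 / 2 = 0.011639 = 1.16%.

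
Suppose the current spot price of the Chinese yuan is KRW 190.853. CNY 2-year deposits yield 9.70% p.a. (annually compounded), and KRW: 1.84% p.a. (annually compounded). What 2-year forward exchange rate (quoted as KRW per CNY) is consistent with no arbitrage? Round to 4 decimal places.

T = 2 years.
Growth of 1 KRW over T: (1 + 0.0184)^2 = 1.03713856.
CNY growth factor: (1 + 0.0970)^2 = 1.203409.
CIP: F = S · (grow KRW)/(grow CNY) = 190.853 × 1.03713856/1.203409 = 164.483568 KRW per CNY.

164.4836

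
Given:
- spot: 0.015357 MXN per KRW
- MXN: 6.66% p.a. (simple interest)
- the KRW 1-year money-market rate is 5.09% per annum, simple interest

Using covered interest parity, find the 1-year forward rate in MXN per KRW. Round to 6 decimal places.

T = 1 year.
MXN growth factor: 1 + 0.0666×1 = 1.066600.
KRW accumulates by 1 + 0.0509×1 = 1.050900.
So F = 0.015357 × 1.066600 / 1.050900 = 0.01558643 (MXN/KRW).

0.015586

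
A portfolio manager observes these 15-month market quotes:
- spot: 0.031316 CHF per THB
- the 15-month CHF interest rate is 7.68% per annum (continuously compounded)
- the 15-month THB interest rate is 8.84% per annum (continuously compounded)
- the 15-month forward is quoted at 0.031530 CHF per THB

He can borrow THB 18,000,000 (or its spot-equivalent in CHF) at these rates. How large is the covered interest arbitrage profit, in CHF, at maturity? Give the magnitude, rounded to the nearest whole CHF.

CHF 13,365

T = 15/12 years.
Route A — deposit THB, sell forward: 18,000,000 × 1.11683635 × 0.031530 = CHF 633,849.30.
Route B — convert at spot, deposit CHF: 18,000,000 × 0.031316 × 1.10075906 = CHF 620,484.67.
The quoted forward overvalues THB, so borrow CHF, buy THB at spot, deposit the THB at 8.84%, and sell the proceeds forward at 0.031530.
Arbitrage profit = |633,849.30 − 620,484.67| = CHF 13,365.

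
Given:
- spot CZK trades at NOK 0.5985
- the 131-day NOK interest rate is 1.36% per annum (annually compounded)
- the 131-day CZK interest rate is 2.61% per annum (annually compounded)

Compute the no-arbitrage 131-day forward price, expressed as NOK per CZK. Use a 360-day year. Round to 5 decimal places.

0.59584

T = 131/360 years.
Growth of 1 NOK over T: (1 + 0.0136)^(131/360) = 1.0049276.
CZK growth factor: (1 + 0.0261)^(131/360) = 1.0094198.
Forward (NOK per CZK) = 0.5985 × 1.0049276 / 1.0094198 = 0.5958365.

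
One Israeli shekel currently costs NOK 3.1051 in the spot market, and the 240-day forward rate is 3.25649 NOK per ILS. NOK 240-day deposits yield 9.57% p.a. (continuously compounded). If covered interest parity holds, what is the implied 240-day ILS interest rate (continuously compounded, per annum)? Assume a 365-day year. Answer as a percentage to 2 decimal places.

2.33%

T = 240/365 years.
By CIP, F/S equals the NOK-to-ILS growth ratio: 3.25649/3.1051 = 1.0487553.
The NOK side grows by e^(0.0957×240/365) = 1.0649481.
That pins the ILS growth at 1.015440.
r = ln(1.015440)/(240/365) = 0.023302 → 2.33%.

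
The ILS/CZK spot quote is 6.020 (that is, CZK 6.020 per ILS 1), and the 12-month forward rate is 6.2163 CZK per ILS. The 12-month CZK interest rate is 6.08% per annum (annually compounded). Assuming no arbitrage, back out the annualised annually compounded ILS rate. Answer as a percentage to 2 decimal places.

T = 1 year.
F/S = 6.2163/6.02 = 1.0326080 = (growth of CZK) / (growth of ILS).
The CZK side grows by (1 + 0.0608)^1 = 1.060800.
So the ILS growth factor = 1.0273017.
Annualise: 1.0273017^(1/1) − 1 = 0.027302 = 2.73%.

2.73%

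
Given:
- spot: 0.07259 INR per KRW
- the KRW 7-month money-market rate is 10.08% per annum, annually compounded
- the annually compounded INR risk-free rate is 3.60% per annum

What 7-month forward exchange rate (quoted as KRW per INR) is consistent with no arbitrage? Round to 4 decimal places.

14.2723

T = 7/12 years.
Growth of 1 INR over T: (1 + 0.0360)^(7/12) = 1.02084512.
KRW growth factor: (1 + 0.1008)^(7/12) = 1.05762063.
CIP: F = S · (grow INR)/(grow KRW) = 0.07259 × 1.02084512/1.05762063 = 0.070065906 INR per KRW.
Quoted the other way: 1/0.070065906 = 14.2723 KRW per INR.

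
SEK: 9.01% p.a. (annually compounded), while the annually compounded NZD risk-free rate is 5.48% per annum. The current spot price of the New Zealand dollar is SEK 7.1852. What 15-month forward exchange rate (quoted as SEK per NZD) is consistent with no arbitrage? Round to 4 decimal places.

T = 15/12 years.
SEK accumulates by (1 + 0.0901)^(15/12) = 1.1138659.
NZD growth factor: (1 + 0.0548)^(15/12) = 1.0689629.
CIP: F = S · (grow SEK)/(grow NZD) = 7.1852 × 1.1138659/1.0689629 = 7.487022 SEK per NZD.

7.4870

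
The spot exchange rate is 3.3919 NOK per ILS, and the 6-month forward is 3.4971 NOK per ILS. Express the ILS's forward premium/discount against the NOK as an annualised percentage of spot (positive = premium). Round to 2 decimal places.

T = 6/12 years.
Period premium: (3.4971 − 3.3919)/3.3919 = 0.0310151.
Per annum: 0.0310151 / (6/12) = 0.062030 = 6.20%.

+6.20%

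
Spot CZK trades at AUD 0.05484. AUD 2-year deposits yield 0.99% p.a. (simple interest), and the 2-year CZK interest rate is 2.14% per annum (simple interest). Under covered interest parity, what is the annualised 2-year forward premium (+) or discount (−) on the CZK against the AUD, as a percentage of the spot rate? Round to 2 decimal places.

-1.10%

T = 2 years.
No-arbitrage forward: 0.05484 × 1.019800 / 1.042800 = 0.05363045 AUD/CZK.
(F − S)/S ÷ T = (0.05363045 − 0.05484)/0.05484/2 = -0.011028 → -1.10%.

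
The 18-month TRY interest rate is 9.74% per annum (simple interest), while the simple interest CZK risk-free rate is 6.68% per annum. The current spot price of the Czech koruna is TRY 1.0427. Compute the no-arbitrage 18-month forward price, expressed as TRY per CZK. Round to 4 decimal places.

1.0862

T = 18/12 years.
Growth of 1 TRY over T: 1 + 0.0974×18/12 = 1.146100.
Growth of 1 CZK over T: 1 + 0.0668×18/12 = 1.100200.
CIP: F = S · (grow TRY)/(grow CZK) = 1.0427 × 1.146100/1.100200 = 1.086201 TRY per CZK.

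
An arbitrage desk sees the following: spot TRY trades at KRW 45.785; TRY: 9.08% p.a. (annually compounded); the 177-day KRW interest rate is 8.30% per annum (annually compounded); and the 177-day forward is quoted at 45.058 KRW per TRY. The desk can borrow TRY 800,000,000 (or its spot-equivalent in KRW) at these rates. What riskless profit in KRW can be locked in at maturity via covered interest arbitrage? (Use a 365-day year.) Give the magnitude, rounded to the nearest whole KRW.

KRW 473,912,225

T = 177/365 years.
Keep in TRY, deliver into the forward: 800,000,000·1.043046817735·45.058 = KRW 37,598,082,810.80.
Swap to KRW now, deposit: 800,000,000·45.785·1.039423256417 = KRW 38,071,995,036.04.
The quoted forward undervalues TRY, so borrow TRY, convert to KRW at spot, deposit the KRW at 8.30%, and buy TRY forward at 45.058 to cover the loan.
Profit = 38,071,995,036.04 − 37,598,082,810.80 = KRW 473,912,225.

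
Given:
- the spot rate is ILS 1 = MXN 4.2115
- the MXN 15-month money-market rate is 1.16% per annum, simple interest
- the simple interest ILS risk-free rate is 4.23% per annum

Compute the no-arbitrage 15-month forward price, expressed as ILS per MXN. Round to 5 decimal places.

0.24643

T = 15/12 years.
MXN accumulates by 1 + 0.0116×15/12 = 1.014500.
Growth of 1 ILS over T: 1 + 0.0423×15/12 = 1.052875.
CIP: F = S · (grow MXN)/(grow ILS) = 4.2115 × 1.014500/1.052875 = 4.058000 MXN per ILS.
Quoted the other way: 1/4.058000 = 0.24643 ILS per MXN.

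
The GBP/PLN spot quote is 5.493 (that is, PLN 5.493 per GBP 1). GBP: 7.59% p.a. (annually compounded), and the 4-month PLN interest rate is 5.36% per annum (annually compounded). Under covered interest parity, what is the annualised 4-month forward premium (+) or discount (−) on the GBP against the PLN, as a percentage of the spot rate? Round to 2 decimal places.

-2.09%

T = 4/12 years.
F = S · g_PLN/g_GBP = 5.493 × 1.0175566/1.0246856 = 5.454784.
Annualised premium = (F − S)/S × (1/T) = (5.454784 − 5.493)/5.493 ÷ (4/12) = -2.09%.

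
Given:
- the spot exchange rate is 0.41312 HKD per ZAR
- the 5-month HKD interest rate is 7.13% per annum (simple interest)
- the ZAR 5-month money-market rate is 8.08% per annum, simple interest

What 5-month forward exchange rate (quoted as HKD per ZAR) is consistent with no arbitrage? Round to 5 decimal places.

0.41154

T = 5/12 years.
HKD accumulates by 1 + 0.0713×5/12 = 1.0297083.
ZAR growth factor: 1 + 0.0808×5/12 = 1.0336667.
So F = 0.41312 × 1.0297083 / 1.0336667 = 0.4115380 (HKD/ZAR).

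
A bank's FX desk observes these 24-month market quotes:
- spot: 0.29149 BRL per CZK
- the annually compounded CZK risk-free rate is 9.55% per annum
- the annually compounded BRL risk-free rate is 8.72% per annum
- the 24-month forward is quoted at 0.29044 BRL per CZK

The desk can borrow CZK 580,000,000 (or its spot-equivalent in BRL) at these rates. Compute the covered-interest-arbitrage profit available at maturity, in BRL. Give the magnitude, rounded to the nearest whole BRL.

T = 2 years.
Keep in CZK, deliver into the forward: 580,000,000·1.20012025·0.29044 = BRL 202,166,496.74.
Swap to BRL now, deposit: 580,000,000·0.29149·1.18200384 = BRL 199,834,533.61.
The quoted forward overvalues CZK, so borrow BRL, buy CZK at spot, deposit the CZK at 9.55%, and sell the proceeds forward at 0.29044.
Arbitrage profit = |202,166,496.74 − 199,834,533.61| = BRL 2,331,963.

BRL 2,331,963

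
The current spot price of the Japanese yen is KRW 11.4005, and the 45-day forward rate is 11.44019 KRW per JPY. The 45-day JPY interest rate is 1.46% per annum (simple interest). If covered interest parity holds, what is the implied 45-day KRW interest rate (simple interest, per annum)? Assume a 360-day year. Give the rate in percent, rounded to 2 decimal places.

T = 45/360 years.
By CIP, F/S equals the KRW-to-JPY growth ratio: 11.44019/11.4005 = 1.0034814.
The JPY side grows by 1 + 0.0146×45/360 = 1.001825.
So the KRW growth factor = 1.0053128.
r = (1.0053128 − 1)/(45/360) = 0.042502 → 4.25%.

4.25%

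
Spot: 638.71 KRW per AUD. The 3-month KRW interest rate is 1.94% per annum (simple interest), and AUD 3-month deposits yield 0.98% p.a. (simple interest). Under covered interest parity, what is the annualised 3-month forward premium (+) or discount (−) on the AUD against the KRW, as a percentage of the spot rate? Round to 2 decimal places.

+0.96%

T = 3/12 years.
F = S · g_KRW/g_AUD = 638.71 × 1.004850/1.002450 = 640.23916.
Annualised premium = (F − S)/S × (1/T) = (640.23916 − 638.71)/638.71 ÷ (3/12) = 0.96%.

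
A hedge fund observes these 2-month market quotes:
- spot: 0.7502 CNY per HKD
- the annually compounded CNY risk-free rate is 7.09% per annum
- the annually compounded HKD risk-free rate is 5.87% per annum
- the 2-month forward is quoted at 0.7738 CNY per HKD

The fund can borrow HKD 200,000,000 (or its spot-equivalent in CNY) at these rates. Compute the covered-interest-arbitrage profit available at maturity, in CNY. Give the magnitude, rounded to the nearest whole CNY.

CNY 4,475,555

T = 2/12 years.
Keep in HKD, deliver into the forward: 200,000,000·1.00955229139·0.7738 = CNY 156,238,312.62.
Swap to CNY now, deposit: 200,000,000·0.7502·1.01148198714 = CNY 151,762,757.35.
The quoted forward overvalues HKD, so borrow CNY, buy HKD at spot, deposit the HKD at 5.87%, and sell the proceeds forward at 0.7738.
The gap between the two covered legs is CNY 4,475,555.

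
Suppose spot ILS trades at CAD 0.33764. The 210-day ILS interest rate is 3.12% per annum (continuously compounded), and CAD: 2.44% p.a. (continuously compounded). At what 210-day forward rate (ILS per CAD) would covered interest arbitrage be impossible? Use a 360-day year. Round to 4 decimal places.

2.9735

T = 210/360 years.
CAD accumulates by e^(0.0244×210/360) = 1.0143351.
ILS growth factor: e^(0.0312×210/360) = 1.0183666.
Forward (CAD per ILS) = 0.33764 × 1.0143351 / 1.0183666 = 0.3363034.
Invert for ILS per CAD: 1 / 0.3363034 = 2.9735.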